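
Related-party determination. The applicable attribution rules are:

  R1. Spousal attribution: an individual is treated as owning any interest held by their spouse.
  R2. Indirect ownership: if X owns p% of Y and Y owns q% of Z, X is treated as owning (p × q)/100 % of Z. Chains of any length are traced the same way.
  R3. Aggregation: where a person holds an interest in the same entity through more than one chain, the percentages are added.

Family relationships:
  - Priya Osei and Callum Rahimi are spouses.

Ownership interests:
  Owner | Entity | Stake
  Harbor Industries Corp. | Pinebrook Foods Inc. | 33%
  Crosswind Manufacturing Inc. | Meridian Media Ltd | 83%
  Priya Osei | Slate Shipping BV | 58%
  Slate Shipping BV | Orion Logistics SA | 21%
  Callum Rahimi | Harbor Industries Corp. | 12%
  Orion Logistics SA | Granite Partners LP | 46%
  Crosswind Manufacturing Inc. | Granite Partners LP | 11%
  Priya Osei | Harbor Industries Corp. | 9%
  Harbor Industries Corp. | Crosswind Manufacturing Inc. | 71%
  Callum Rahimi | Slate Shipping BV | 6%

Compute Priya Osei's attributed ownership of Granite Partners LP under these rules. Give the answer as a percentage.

By spousal attribution (R1), Priya Osei is treated as also owning Callum Rahimi's interest in Harbor Industries Corp, giving 9% + 12% = 21%.
By spousal attribution (R1), Priya Osei is treated as also owning Callum Rahimi's interest in Slate Shipping BV, giving 58% + 6% = 64%.
Chain via Harbor Industries Corp. → Crosswind Manufacturing Inc. (R2): 21% × 71% × 11% = 1.6401% of Granite Partners LP.
Chain via Slate Shipping BV → Orion Logistics SA (R2): 64% × 21% × 46% = 6.1824% of Granite Partners LP.
Aggregating (R3): 1.6401% + 6.1824% = 7.8225%.

7.8225%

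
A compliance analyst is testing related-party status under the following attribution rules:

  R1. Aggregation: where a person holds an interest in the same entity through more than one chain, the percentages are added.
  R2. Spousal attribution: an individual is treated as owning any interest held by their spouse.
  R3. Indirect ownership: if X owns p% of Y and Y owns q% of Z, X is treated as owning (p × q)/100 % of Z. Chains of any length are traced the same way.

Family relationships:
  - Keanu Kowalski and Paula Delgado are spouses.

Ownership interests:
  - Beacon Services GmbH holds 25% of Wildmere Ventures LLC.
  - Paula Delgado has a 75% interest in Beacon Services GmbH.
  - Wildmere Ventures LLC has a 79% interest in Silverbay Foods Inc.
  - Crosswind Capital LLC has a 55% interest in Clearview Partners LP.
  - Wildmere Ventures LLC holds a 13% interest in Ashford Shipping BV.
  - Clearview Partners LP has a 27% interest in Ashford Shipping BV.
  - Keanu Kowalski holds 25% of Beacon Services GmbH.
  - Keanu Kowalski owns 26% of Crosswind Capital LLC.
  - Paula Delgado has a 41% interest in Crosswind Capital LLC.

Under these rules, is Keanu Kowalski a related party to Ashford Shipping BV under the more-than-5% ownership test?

By spousal attribution (R2), Keanu Kowalski is treated as also owning Paula Delgado's interest in Beacon Services GmbH, giving 25% + 75% = 100%.
By spousal attribution (R2), Keanu Kowalski is treated as also owning Paula Delgado's interest in Crosswind Capital LLC, giving 26% + 41% = 67%.
Chain via Beacon Services GmbH → Wildmere Ventures LLC (R3): 100% × 25% × 13% = 3.25% of Ashford Shipping BV.
Chain via Crosswind Capital LLC → Clearview Partners LP (R3): 67% × 55% × 27% = 9.9495% of Ashford Shipping BV.
Aggregating (R1): 3.25% + 9.9495% = 13.1995%.
13.1995% exceeds the 5% threshold, so Keanu is a related party to Ashford Shipping BV.

Yes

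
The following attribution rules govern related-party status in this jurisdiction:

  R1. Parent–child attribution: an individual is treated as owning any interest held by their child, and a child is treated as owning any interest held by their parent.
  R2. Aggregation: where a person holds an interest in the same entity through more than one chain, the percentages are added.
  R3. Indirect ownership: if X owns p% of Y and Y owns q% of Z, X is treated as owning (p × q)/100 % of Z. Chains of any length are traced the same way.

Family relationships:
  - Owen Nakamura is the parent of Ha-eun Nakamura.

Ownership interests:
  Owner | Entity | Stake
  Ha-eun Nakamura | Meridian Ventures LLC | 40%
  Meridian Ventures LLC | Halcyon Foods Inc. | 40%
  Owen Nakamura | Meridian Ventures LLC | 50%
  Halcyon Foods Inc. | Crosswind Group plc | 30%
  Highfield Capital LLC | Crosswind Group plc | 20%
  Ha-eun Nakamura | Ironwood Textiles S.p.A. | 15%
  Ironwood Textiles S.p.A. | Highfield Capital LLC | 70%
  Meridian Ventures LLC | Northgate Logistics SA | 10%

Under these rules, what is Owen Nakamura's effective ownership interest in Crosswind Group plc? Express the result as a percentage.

12.9%

By parent–child attribution (R1), Owen Nakamura is treated as also owning Ha-eun Nakamura's interest in Meridian Ventures LLC, giving 50% + 40% = 90%.
By parent–child attribution (R1), Owen Nakamura is treated as owning Ha-eun Nakamura's 15% interest in Ironwood Textiles S.p.A.
Chain via Meridian Ventures LLC → Halcyon Foods Inc. (R3): 90% × 40% × 30% = 10.8% of Crosswind Group plc.
Chain via Ironwood Textiles S.p.A. → Highfield Capital LLC (R3): 15% × 70% × 20% = 2.1% of Crosswind Group plc.
Aggregating (R2): 10.8% + 2.1% = 12.9%.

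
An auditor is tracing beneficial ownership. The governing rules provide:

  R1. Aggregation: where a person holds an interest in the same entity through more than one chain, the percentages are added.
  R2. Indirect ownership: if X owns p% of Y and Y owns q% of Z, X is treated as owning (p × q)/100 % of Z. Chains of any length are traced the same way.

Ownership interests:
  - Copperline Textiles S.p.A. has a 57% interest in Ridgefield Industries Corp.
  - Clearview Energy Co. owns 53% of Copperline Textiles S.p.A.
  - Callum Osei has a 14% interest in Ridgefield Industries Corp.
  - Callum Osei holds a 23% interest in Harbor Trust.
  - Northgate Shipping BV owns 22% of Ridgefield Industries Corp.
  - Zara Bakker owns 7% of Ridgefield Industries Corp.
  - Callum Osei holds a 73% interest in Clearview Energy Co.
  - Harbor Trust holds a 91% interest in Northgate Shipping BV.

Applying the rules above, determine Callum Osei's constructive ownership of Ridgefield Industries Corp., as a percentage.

40.6579%

Chain via Harbor Trust → Northgate Shipping BV (R2): 23% × 91% × 22% = 4.6046% of Ridgefield Industries Corp.
Chain via Clearview Energy Co. → Copperline Textiles S.p.A. (R2): 73% × 53% × 57% = 22.0533% of Ridgefield Industries Corp.
Direct interest in Ridgefield Industries Corp: 14%.
Aggregating (R1): 4.6046% + 22.0533% + 14% = 40.6579%.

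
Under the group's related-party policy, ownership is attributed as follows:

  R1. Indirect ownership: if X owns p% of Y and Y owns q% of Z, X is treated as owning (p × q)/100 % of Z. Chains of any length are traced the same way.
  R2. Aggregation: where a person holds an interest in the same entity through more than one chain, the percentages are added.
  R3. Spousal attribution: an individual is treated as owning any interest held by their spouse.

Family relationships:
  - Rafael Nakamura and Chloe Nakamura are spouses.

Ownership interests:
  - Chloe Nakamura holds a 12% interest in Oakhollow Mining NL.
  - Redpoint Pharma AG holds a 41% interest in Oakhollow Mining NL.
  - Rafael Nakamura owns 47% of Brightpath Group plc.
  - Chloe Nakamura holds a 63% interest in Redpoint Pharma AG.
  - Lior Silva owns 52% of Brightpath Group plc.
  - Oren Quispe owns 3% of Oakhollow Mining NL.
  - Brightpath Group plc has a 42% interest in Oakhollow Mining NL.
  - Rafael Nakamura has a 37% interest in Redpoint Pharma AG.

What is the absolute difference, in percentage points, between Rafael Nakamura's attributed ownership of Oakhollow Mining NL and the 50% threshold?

By spousal attribution (R3), Rafael Nakamura is treated as also owning Chloe Nakamura's interest in Redpoint Pharma AG, giving 37% + 63% = 100%.
By spousal attribution (R3), Rafael Nakamura is treated as owning Chloe Nakamura's 12% interest in Oakhollow Mining NL.
Chain via Brightpath Group plc (R1): 47% × 42% = 19.74% of Oakhollow Mining NL.
Chain via Redpoint Pharma AG (R1): 100% × 41% = 41% of Oakhollow Mining NL.
Direct interest in Oakhollow Mining NL: 12%.
Aggregating (R2): 19.74% + 41% + 12% = 72.74%.
72.74% exceeds the 50% threshold by 22.74 percentage points.

22.74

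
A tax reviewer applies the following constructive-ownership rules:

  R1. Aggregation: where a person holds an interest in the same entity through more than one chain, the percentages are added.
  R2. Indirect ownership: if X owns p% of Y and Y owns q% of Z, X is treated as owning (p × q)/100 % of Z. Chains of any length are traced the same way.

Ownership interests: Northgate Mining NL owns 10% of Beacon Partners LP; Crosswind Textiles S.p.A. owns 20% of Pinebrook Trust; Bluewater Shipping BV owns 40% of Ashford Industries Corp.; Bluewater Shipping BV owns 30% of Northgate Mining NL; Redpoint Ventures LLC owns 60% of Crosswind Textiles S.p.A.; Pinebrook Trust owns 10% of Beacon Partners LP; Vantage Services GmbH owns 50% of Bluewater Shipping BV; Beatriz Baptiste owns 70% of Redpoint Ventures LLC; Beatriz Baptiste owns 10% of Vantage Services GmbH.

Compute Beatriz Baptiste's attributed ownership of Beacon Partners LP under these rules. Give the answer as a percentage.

0.99%

Chain via Redpoint Ventures LLC → Crosswind Textiles S.p.A. → Pinebrook Trust (R2): 70% × 60% × 20% × 10% = 0.84% of Beacon Partners LP.
Chain via Vantage Services GmbH → Bluewater Shipping BV → Northgate Mining NL (R2): 10% × 50% × 30% × 10% = 0.15% of Beacon Partners LP.
Aggregating (R1): 0.84% + 0.15% = 0.99%.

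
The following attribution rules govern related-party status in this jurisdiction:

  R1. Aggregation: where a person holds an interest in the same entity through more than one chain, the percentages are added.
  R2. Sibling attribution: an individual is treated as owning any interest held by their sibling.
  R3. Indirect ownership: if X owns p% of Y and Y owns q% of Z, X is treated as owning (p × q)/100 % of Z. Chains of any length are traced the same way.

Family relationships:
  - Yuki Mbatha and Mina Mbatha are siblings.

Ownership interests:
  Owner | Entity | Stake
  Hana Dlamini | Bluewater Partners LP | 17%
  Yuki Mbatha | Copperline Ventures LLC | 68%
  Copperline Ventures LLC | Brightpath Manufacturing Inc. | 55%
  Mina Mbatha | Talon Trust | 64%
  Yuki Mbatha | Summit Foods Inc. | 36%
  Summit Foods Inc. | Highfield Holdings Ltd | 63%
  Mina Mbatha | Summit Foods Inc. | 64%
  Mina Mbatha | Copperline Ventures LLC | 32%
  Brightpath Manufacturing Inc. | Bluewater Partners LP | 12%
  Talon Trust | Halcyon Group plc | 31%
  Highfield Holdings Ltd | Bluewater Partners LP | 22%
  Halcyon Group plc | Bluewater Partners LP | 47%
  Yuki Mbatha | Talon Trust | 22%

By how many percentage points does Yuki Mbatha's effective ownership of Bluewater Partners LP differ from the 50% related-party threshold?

By sibling attribution (R2), Yuki Mbatha is treated as also owning Mina Mbatha's interest in Talon Trust, giving 22% + 64% = 86%.
By sibling attribution (R2), Yuki Mbatha is treated as also owning Mina Mbatha's interest in Copperline Ventures LLC, giving 68% + 32% = 100%.
By sibling attribution (R2), Yuki Mbatha is treated as also owning Mina Mbatha's interest in Summit Foods Inc, giving 36% + 64% = 100%.
Chain via Talon Trust → Halcyon Group plc (R3): 86% × 31% × 47% = 12.5302% of Bluewater Partners LP.
Chain via Copperline Ventures LLC → Brightpath Manufacturing Inc. (R3): 100% × 55% × 12% = 6.6% of Bluewater Partners LP.
Chain via Summit Foods Inc. → Highfield Holdings Ltd (R3): 100% × 63% × 22% = 13.86% of Bluewater Partners LP.
Aggregating (R1): 12.5302% + 6.6% + 13.86% = 32.9902%.
32.9902% falls short of the 50% threshold by 17.0098 percentage points.

17.0098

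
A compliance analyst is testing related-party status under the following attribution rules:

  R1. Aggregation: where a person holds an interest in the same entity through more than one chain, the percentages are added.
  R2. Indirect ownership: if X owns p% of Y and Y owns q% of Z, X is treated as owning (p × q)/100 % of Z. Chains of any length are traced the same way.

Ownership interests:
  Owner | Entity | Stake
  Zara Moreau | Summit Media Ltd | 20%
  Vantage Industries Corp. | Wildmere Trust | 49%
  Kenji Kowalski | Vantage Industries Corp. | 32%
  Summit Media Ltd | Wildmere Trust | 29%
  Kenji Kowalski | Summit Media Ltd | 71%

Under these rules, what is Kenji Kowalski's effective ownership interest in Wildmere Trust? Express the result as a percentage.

36.27%

Chain via Summit Media Ltd (R2): 71% × 29% = 20.59% of Wildmere Trust.
Chain via Vantage Industries Corp. (R2): 32% × 49% = 15.68% of Wildmere Trust.
Aggregating (R1): 20.59% + 15.68% = 36.27%.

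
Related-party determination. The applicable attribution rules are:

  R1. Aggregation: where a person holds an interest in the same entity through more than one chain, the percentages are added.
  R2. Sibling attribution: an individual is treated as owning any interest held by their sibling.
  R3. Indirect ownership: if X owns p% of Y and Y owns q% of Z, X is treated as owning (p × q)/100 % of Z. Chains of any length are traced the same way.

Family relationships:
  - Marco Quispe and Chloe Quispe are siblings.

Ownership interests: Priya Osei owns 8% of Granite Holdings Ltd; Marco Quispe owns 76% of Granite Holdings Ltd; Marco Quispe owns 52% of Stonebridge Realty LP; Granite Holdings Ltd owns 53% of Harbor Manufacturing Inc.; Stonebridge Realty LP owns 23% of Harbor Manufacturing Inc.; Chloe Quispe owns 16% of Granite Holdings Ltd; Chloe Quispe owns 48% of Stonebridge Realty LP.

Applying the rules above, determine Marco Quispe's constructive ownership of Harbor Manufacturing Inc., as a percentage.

71.76%

By sibling attribution (R2), Marco Quispe is treated as also owning Chloe Quispe's interest in Stonebridge Realty LP, giving 52% + 48% = 100%.
By sibling attribution (R2), Marco Quispe is treated as also owning Chloe Quispe's interest in Granite Holdings Ltd, giving 76% + 16% = 92%.
Chain via Stonebridge Realty LP (R3): 100% × 23% = 23% of Harbor Manufacturing Inc.
Chain via Granite Holdings Ltd (R3): 92% × 53% = 48.76% of Harbor Manufacturing Inc.
Aggregating (R1): 23% + 48.76% = 71.76%.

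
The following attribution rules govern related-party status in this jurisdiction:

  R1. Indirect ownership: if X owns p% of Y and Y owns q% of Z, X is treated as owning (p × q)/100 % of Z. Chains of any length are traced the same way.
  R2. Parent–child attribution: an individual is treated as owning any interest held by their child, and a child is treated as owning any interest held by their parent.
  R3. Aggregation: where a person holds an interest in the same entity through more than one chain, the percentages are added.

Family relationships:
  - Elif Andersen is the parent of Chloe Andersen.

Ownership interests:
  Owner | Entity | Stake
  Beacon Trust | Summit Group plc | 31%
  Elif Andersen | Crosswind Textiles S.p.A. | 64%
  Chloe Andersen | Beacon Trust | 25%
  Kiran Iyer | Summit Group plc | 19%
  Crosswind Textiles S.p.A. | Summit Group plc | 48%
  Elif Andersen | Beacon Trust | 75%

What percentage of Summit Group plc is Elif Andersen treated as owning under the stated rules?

61.72%

By parent–child attribution (R2), Elif Andersen is treated as also owning Chloe Andersen's interest in Beacon Trust, giving 75% + 25% = 100%.
Chain via Crosswind Textiles S.p.A. (R1): 64% × 48% = 30.72% of Summit Group plc.
Chain via Beacon Trust (R1): 100% × 31% = 31% of Summit Group plc.
Aggregating (R3): 30.72% + 31% = 61.72%.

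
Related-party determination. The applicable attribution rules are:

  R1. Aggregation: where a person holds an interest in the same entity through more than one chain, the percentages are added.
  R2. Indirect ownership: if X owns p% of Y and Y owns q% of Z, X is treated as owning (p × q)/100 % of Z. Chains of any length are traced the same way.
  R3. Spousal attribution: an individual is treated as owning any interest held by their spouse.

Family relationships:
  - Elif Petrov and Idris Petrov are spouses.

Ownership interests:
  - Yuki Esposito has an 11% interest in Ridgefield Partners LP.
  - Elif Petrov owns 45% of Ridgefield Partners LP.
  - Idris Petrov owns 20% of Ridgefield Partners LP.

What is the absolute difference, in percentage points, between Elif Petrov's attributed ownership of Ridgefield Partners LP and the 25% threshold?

By spousal attribution (R3), Elif Petrov is treated as also owning Idris Petrov's interest in Ridgefield Partners LP, giving 45% + 20% = 65%.
Direct interest in Ridgefield Partners LP: 65%.
65% exceeds the 25% threshold by 40 percentage points.

40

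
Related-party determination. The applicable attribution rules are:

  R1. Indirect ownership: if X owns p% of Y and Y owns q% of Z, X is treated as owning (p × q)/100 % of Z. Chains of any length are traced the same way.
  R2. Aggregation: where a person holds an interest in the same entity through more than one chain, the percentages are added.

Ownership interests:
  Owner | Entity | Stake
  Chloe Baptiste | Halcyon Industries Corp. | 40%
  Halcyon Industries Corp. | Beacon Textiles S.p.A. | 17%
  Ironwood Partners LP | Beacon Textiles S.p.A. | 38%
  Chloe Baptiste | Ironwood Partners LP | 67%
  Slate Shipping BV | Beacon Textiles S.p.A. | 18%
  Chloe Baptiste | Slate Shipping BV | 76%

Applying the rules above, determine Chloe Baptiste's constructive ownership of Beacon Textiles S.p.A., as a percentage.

45.94%

Chain via Ironwood Partners LP (R1): 67% × 38% = 25.46% of Beacon Textiles S.p.A.
Chain via Slate Shipping BV (R1): 76% × 18% = 13.68% of Beacon Textiles S.p.A.
Chain via Halcyon Industries Corp. (R1): 40% × 17% = 6.8% of Beacon Textiles S.p.A.
Aggregating (R2): 25.46% + 13.68% + 6.8% = 45.94%.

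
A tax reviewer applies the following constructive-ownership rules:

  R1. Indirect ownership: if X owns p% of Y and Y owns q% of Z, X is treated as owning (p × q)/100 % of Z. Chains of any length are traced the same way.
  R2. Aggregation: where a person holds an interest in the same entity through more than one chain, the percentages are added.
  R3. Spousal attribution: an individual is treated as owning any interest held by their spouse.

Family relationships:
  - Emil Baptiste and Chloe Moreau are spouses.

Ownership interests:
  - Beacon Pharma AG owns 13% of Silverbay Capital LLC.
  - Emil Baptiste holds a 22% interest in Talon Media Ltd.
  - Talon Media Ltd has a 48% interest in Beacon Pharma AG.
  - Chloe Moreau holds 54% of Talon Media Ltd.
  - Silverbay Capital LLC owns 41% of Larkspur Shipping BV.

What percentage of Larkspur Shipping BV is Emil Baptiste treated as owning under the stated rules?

1.944384%

By spousal attribution (R3), Emil Baptiste is treated as also owning Chloe Moreau's interest in Talon Media Ltd, giving 22% + 54% = 76%.
Chain via Talon Media Ltd → Beacon Pharma AG → Silverbay Capital LLC (R1): 76% × 48% × 13% × 41% = 1.944384% of Larkspur Shipping BV.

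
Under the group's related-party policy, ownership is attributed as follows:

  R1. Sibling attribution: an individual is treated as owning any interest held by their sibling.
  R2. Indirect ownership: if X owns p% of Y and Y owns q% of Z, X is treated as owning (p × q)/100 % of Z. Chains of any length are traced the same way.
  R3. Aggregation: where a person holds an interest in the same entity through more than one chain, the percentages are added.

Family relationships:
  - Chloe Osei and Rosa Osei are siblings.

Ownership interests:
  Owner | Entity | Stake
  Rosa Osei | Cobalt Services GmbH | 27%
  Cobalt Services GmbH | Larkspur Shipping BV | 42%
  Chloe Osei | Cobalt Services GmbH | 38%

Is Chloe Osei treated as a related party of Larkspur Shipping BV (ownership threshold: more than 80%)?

No

By sibling attribution (R1), Chloe Osei is treated as also owning Rosa Osei's interest in Cobalt Services GmbH, giving 38% + 27% = 65%.
Chain via Cobalt Services GmbH (R2): 65% × 42% = 27.3% of Larkspur Shipping BV.
27.3% does not exceed the 80% threshold, so Chloe is not a related party to Larkspur Shipping BV.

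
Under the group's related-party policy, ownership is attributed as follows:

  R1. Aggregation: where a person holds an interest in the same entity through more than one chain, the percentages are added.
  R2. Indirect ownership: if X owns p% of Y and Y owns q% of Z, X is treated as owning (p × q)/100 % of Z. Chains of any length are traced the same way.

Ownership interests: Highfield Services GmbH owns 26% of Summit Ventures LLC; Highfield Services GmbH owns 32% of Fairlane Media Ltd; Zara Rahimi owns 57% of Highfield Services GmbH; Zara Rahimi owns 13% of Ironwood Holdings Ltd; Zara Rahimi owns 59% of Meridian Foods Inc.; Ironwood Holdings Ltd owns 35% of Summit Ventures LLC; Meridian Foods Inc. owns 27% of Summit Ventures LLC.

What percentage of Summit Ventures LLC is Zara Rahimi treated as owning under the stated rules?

35.3%

Chain via Highfield Services GmbH (R2): 57% × 26% = 14.82% of Summit Ventures LLC.
Chain via Ironwood Holdings Ltd (R2): 13% × 35% = 4.55% of Summit Ventures LLC.
Chain via Meridian Foods Inc. (R2): 59% × 27% = 15.93% of Summit Ventures LLC.
Aggregating (R1): 14.82% + 4.55% + 15.93% = 35.3%.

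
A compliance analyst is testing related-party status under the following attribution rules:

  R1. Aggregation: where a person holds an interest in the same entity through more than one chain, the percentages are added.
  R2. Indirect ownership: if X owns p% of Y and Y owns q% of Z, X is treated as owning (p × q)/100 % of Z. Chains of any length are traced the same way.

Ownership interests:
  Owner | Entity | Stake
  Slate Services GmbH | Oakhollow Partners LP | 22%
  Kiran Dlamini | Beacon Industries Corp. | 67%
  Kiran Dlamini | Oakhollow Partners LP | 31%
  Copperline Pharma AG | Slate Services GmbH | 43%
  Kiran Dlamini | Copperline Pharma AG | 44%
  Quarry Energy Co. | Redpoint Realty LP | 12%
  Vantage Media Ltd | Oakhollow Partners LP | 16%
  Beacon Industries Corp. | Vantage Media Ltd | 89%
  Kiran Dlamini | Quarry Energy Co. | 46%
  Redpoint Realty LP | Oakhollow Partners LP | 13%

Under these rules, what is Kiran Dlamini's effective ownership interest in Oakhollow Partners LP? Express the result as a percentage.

Chain via Beacon Industries Corp. → Vantage Media Ltd (R2): 67% × 89% × 16% = 9.5408% of Oakhollow Partners LP.
Chain via Copperline Pharma AG → Slate Services GmbH (R2): 44% × 43% × 22% = 4.1624% of Oakhollow Partners LP.
Chain via Quarry Energy Co. → Redpoint Realty LP (R2): 46% × 12% × 13% = 0.7176% of Oakhollow Partners LP.
Direct interest in Oakhollow Partners LP: 31%.
Aggregating (R1): 9.5408% + 4.1624% + 0.7176% + 31% = 45.4208%.

45.4208%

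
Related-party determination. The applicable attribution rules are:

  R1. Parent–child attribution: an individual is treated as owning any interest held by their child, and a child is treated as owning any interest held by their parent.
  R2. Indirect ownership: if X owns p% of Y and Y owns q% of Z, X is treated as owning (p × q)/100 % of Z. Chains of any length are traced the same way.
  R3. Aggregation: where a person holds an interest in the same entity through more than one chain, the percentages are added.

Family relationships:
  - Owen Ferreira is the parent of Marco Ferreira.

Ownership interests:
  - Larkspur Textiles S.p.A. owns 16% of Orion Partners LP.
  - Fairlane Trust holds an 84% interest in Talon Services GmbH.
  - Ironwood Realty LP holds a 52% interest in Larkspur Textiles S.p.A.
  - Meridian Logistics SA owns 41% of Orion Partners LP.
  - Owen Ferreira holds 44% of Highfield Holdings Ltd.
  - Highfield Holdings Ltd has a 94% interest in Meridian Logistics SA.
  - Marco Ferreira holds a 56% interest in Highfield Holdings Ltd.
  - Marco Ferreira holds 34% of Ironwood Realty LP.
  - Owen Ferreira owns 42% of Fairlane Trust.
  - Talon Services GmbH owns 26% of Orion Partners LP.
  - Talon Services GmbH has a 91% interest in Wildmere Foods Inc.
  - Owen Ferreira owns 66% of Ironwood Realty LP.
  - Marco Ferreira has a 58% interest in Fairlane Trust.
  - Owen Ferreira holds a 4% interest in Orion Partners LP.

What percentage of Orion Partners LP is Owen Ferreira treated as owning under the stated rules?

72.7%

By parent–child attribution (R1), Owen Ferreira is treated as also owning Marco Ferreira's interest in Fairlane Trust, giving 42% + 58% = 100%.
By parent–child attribution (R1), Owen Ferreira is treated as also owning Marco Ferreira's interest in Ironwood Realty LP, giving 66% + 34% = 100%.
By parent–child attribution (R1), Owen Ferreira is treated as also owning Marco Ferreira's interest in Highfield Holdings Ltd, giving 44% + 56% = 100%.
Chain via Fairlane Trust → Talon Services GmbH (R2): 100% × 84% × 26% = 21.84% of Orion Partners LP.
Chain via Ironwood Realty LP → Larkspur Textiles S.p.A. (R2): 100% × 52% × 16% = 8.32% of Orion Partners LP.
Chain via Highfield Holdings Ltd → Meridian Logistics SA (R2): 100% × 94% × 41% = 38.54% of Orion Partners LP.
Direct interest in Orion Partners LP: 4%.
Aggregating (R3): 21.84% + 8.32% + 38.54% + 4% = 72.7%.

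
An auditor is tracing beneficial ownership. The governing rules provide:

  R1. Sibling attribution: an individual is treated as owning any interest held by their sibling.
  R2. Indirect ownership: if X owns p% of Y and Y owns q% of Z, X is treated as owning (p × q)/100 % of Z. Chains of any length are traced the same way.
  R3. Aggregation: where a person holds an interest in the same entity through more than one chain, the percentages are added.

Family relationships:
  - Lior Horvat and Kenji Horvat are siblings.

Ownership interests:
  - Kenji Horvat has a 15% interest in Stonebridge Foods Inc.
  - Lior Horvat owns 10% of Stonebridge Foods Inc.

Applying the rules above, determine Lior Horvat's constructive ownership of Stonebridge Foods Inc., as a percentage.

25%

By sibling attribution (R1), Lior Horvat is treated as also owning Kenji Horvat's interest in Stonebridge Foods Inc, giving 10% + 15% = 25%.
Direct interest in Stonebridge Foods Inc: 25%.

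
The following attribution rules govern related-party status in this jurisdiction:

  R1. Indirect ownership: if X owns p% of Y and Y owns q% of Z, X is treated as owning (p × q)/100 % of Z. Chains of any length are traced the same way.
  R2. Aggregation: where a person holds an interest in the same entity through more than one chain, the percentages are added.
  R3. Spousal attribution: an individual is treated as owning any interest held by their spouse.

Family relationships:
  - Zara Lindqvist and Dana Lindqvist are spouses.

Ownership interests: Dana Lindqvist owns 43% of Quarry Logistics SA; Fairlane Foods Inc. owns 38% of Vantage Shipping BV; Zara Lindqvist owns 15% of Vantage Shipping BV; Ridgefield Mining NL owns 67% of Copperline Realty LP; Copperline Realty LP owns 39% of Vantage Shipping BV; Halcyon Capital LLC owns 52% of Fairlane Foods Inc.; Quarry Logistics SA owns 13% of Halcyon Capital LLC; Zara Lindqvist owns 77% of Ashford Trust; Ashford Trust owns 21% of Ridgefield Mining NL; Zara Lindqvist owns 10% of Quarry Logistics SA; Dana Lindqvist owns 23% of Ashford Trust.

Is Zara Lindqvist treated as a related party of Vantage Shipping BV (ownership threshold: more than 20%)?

By spousal attribution (R3), Zara Lindqvist is treated as also owning Dana Lindqvist's interest in Ashford Trust, giving 77% + 23% = 100%.
By spousal attribution (R3), Zara Lindqvist is treated as also owning Dana Lindqvist's interest in Quarry Logistics SA, giving 10% + 43% = 53%.
Chain via Ashford Trust → Ridgefield Mining NL → Copperline Realty LP (R1): 100% × 21% × 67% × 39% = 5.4873% of Vantage Shipping BV.
Chain via Quarry Logistics SA → Halcyon Capital LLC → Fairlane Foods Inc. (R1): 53% × 13% × 52% × 38% = 1.361464% of Vantage Shipping BV.
Direct interest in Vantage Shipping BV: 15%.
Aggregating (R2): 5.4873% + 1.361464% + 15% = 21.848764%.
21.848764% exceeds the 20% threshold, so Zara is a related party to Vantage Shipping BV.

Yes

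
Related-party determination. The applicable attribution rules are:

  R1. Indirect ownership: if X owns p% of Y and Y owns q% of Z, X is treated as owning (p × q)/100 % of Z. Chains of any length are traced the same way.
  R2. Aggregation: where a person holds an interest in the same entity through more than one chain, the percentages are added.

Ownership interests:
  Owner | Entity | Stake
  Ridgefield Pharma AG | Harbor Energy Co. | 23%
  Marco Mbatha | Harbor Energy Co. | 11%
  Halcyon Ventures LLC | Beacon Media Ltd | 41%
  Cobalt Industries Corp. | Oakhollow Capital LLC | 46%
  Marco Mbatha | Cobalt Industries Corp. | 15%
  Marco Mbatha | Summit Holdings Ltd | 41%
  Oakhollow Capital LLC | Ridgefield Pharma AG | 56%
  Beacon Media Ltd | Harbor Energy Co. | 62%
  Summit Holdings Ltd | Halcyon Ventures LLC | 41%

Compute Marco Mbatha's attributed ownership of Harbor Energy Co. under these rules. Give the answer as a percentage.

Chain via Cobalt Industries Corp. → Oakhollow Capital LLC → Ridgefield Pharma AG (R1): 15% × 46% × 56% × 23% = 0.88872% of Harbor Energy Co.
Chain via Summit Holdings Ltd → Halcyon Ventures LLC → Beacon Media Ltd (R1): 41% × 41% × 41% × 62% = 4.273102% of Harbor Energy Co.
Direct interest in Harbor Energy Co: 11%.
Aggregating (R2): 0.88872% + 4.273102% + 11% = 16.161822%.

16.161822%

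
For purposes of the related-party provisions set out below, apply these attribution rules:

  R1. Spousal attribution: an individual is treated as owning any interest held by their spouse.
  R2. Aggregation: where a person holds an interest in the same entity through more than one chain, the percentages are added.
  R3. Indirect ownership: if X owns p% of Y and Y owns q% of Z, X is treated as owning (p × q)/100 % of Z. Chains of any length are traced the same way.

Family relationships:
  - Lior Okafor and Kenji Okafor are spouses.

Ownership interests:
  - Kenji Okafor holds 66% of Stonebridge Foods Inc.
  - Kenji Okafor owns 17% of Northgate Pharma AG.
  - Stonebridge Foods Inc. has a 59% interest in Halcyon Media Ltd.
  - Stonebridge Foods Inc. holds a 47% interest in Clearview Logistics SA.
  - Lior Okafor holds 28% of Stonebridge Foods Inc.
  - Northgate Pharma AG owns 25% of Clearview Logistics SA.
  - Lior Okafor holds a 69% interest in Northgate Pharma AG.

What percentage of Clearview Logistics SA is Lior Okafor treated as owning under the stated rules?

65.68%

By spousal attribution (R1), Lior Okafor is treated as also owning Kenji Okafor's interest in Stonebridge Foods Inc, giving 28% + 66% = 94%.
By spousal attribution (R1), Lior Okafor is treated as also owning Kenji Okafor's interest in Northgate Pharma AG, giving 69% + 17% = 86%.
Chain via Stonebridge Foods Inc. (R3): 94% × 47% = 44.18% of Clearview Logistics SA.
Chain via Northgate Pharma AG (R3): 86% × 25% = 21.5% of Clearview Logistics SA.
Aggregating (R2): 44.18% + 21.5% = 65.68%.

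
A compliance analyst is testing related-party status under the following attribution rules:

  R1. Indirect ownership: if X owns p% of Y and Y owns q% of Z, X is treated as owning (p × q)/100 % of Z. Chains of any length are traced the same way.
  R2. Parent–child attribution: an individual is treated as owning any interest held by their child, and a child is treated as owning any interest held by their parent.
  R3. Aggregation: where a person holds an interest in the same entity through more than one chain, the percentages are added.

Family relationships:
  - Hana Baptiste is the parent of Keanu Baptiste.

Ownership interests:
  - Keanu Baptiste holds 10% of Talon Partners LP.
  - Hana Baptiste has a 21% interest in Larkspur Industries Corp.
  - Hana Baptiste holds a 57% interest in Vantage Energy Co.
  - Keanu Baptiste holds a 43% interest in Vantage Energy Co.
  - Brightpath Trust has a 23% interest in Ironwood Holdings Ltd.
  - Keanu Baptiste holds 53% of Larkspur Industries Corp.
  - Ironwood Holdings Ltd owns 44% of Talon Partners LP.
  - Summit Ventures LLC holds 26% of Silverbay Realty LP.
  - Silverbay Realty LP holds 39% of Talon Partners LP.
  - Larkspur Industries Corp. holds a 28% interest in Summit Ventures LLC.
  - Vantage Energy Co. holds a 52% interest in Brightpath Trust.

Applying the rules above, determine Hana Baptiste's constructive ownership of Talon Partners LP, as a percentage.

17.363408%

By parent–child attribution (R2), Hana Baptiste is treated as also owning Keanu Baptiste's interest in Larkspur Industries Corp, giving 21% + 53% = 74%.
By parent–child attribution (R2), Hana Baptiste is treated as also owning Keanu Baptiste's interest in Vantage Energy Co, giving 57% + 43% = 100%.
By parent–child attribution (R2), Hana Baptiste is treated as owning Keanu Baptiste's 10% interest in Talon Partners LP.
Chain via Larkspur Industries Corp. → Summit Ventures LLC → Silverbay Realty LP (R1): 74% × 28% × 26% × 39% = 2.101008% of Talon Partners LP.
Chain via Vantage Energy Co. → Brightpath Trust → Ironwood Holdings Ltd (R1): 100% × 52% × 23% × 44% = 5.2624% of Talon Partners LP.
Direct interest in Talon Partners LP: 10%.
Aggregating (R3): 2.101008% + 5.2624% + 10% = 17.363408%.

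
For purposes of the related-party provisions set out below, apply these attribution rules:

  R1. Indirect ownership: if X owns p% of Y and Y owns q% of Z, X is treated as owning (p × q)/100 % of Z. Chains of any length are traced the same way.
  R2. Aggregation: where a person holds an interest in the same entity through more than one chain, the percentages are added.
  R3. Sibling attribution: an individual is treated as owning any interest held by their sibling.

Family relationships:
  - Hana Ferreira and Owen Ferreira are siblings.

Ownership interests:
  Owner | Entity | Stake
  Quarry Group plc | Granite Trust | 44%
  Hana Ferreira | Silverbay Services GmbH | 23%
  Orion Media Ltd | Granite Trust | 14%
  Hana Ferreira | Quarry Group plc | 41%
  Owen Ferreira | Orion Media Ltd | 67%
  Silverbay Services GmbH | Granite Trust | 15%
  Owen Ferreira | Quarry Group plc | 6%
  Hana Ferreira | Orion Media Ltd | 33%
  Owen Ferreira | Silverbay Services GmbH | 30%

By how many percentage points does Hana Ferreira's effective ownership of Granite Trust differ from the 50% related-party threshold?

By sibling attribution (R3), Hana Ferreira is treated as also owning Owen Ferreira's interest in Silverbay Services GmbH, giving 23% + 30% = 53%.
By sibling attribution (R3), Hana Ferreira is treated as also owning Owen Ferreira's interest in Orion Media Ltd, giving 33% + 67% = 100%.
By sibling attribution (R3), Hana Ferreira is treated as also owning Owen Ferreira's interest in Quarry Group plc, giving 41% + 6% = 47%.
Chain via Silverbay Services GmbH (R1): 53% × 15% = 7.95% of Granite Trust.
Chain via Orion Media Ltd (R1): 100% × 14% = 14% of Granite Trust.
Chain via Quarry Group plc (R1): 47% × 44% = 20.68% of Granite Trust.
Aggregating (R2): 7.95% + 14% + 20.68% = 42.63%.
42.63% falls short of the 50% threshold by 7.37 percentage points.

7.37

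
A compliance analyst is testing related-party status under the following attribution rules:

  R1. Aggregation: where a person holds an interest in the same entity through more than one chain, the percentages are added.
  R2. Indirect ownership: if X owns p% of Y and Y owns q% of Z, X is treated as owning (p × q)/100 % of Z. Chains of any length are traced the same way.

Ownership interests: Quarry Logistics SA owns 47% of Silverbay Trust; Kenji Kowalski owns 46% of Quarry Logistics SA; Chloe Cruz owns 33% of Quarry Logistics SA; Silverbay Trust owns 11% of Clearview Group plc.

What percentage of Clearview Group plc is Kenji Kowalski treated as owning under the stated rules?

Chain via Quarry Logistics SA → Silverbay Trust (R2): 46% × 47% × 11% = 2.3782% of Clearview Group plc.

2.3782%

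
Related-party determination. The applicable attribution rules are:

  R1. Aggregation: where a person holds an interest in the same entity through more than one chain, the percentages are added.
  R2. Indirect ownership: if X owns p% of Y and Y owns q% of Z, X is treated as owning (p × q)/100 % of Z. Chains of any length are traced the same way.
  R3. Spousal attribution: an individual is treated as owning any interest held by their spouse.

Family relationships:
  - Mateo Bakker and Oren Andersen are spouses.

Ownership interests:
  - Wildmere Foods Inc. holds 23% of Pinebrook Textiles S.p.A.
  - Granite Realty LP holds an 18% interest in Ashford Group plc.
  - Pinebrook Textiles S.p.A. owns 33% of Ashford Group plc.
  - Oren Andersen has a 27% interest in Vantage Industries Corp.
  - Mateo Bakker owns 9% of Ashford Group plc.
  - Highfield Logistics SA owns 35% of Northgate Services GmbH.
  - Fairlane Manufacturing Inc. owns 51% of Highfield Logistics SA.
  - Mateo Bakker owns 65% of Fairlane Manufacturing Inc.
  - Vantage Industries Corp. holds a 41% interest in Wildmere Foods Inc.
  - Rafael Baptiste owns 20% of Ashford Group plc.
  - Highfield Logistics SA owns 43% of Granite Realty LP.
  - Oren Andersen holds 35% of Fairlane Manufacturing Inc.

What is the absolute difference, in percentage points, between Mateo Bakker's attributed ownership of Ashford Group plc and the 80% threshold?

By spousal attribution (R3), Mateo Bakker is treated as also owning Oren Andersen's interest in Fairlane Manufacturing Inc, giving 65% + 35% = 100%.
By spousal attribution (R3), Mateo Bakker is treated as owning Oren Andersen's 27% interest in Vantage Industries Corp.
Chain via Fairlane Manufacturing Inc. → Highfield Logistics SA → Granite Realty LP (R2): 100% × 51% × 43% × 18% = 3.9474% of Ashford Group plc.
Direct interest in Ashford Group plc: 9%.
Chain via Vantage Industries Corp. → Wildmere Foods Inc. → Pinebrook Textiles S.p.A. (R2): 27% × 41% × 23% × 33% = 0.840213% of Ashford Group plc.
Aggregating (R1): 3.9474% + 9% + 0.840213% = 13.787613%.
13.787613% falls short of the 80% threshold by 66.212387 percentage points.

66.212387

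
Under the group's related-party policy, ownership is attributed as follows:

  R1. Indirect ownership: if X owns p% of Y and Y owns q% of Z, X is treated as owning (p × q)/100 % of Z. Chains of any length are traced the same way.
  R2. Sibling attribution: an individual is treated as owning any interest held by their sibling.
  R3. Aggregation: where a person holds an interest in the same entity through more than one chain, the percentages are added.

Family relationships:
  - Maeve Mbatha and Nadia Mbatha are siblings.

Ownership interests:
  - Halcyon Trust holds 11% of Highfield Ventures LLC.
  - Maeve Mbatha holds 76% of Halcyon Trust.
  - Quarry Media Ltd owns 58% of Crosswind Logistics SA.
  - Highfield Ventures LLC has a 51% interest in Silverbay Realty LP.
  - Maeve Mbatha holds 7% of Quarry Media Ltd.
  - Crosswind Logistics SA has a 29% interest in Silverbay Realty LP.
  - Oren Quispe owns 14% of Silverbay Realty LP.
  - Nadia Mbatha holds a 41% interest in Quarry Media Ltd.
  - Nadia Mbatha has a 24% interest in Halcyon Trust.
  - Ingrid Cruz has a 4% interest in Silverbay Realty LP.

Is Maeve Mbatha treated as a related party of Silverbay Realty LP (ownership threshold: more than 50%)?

No

By sibling attribution (R2), Maeve Mbatha is treated as also owning Nadia Mbatha's interest in Quarry Media Ltd, giving 7% + 41% = 48%.
By sibling attribution (R2), Maeve Mbatha is treated as also owning Nadia Mbatha's interest in Halcyon Trust, giving 76% + 24% = 100%.
Chain via Quarry Media Ltd → Crosswind Logistics SA (R1): 48% × 58% × 29% = 8.0736% of Silverbay Realty LP.
Chain via Halcyon Trust → Highfield Ventures LLC (R1): 100% × 11% × 51% = 5.61% of Silverbay Realty LP.
Aggregating (R3): 8.0736% + 5.61% = 13.6836%.
13.6836% does not exceed the 50% threshold, so Maeve is not a related party to Silverbay Realty LP.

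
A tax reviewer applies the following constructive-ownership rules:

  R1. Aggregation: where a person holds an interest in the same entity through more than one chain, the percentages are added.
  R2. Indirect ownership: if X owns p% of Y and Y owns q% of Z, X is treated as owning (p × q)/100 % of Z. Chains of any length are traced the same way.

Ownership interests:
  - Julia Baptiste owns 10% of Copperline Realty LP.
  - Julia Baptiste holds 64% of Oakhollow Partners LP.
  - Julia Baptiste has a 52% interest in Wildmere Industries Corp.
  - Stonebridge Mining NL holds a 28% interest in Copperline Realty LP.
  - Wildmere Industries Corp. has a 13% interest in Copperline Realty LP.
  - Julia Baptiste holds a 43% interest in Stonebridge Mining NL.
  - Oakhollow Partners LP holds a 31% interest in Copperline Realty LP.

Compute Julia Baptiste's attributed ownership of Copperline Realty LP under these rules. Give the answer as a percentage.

Chain via Wildmere Industries Corp. (R2): 52% × 13% = 6.76% of Copperline Realty LP.
Chain via Oakhollow Partners LP (R2): 64% × 31% = 19.84% of Copperline Realty LP.
Chain via Stonebridge Mining NL (R2): 43% × 28% = 12.04% of Copperline Realty LP.
Direct interest in Copperline Realty LP: 10%.
Aggregating (R1): 6.76% + 19.84% + 12.04% + 10% = 48.64%.

48.64%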